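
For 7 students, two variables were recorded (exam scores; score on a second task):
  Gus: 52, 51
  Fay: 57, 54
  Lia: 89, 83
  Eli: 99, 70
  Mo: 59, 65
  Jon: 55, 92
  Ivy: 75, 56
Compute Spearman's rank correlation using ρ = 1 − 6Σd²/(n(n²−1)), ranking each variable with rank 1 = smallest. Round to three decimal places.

Ranks of variable 1: 1, 3, 6, 7, 4, 2, 5
Ranks of variable 2: 1, 2, 6, 5, 4, 7, 3
d = r₁ − r₂: 0, 1, 0, 2, 0, -5, 2
d²: 0, 1, 0, 4, 0, 25, 4; Σd² = 34
ρ = 1 − 6·34/(7·48) = 1 − 204/336 = 0.393

0.393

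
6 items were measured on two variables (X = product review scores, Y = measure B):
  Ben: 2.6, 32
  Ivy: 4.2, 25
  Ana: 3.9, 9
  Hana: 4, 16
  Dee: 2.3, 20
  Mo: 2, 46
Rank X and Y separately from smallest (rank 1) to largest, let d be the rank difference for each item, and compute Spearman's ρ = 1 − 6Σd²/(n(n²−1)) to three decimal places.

-0.486

Ranks of variable 1: 3, 6, 4, 5, 2, 1
Ranks of variable 2: 5, 4, 1, 2, 3, 6
d = r₁ − r₂: -2, 2, 3, 3, -1, -5
d²: 4, 4, 9, 9, 1, 25; Σd² = 52
ρ = 1 − 6·52/(6·35) = 1 − 312/210 = -0.486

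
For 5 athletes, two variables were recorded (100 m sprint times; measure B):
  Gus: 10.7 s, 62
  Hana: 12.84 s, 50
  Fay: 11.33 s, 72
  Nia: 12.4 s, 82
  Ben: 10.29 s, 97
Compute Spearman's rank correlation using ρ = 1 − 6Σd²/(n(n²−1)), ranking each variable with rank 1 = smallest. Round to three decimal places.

Ranks of variable 1: 2, 5, 3, 4, 1
Ranks of variable 2: 2, 1, 3, 4, 5
d = r₁ − r₂: 0, 4, 0, 0, -4
d²: 0, 16, 0, 0, 16; Σd² = 32
ρ = 1 − 6·32/(5·24) = 1 − 192/120 = -0.600

-0.600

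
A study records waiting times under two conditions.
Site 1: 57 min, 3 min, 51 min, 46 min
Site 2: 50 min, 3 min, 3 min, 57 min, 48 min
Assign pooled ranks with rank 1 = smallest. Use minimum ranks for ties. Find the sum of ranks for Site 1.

Sorted (ascending): 3, 3, 3, 46, 48, 50, 51, 57, 57
The 3 values of 3 occupy positions 1–3 → each gets rank 1.
The 2 values of 57 occupy positions 8–9 → each gets rank 8.
Site 1 values → pooled ranks: 57→8, 3→1, 51→7, 46→4
Rank sum = 8 + 1 + 7 + 4 = 20

20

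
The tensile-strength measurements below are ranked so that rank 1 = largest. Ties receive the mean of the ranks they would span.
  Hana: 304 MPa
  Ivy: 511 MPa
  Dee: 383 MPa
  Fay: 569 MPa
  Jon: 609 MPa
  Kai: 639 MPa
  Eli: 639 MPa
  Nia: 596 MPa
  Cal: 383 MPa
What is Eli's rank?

Sorted (descending): 639, 639, 609, 596, 569, 511, 383, 383, 304
The 2 values of 639 occupy positions 1–2 → average rank (1+2)/2 = 1.5.
The 2 values of 383 occupy positions 7–8 → average rank (7+8)/2 = 7.5.
Eli has value 639 MPa → rank 1.5.

1.5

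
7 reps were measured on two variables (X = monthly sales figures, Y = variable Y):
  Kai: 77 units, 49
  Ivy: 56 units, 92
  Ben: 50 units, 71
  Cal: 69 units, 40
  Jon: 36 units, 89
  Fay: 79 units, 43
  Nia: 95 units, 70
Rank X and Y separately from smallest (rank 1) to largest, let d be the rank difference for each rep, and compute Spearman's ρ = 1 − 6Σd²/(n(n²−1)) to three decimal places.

Ranks of variable 1: 5, 3, 2, 4, 1, 6, 7
Ranks of variable 2: 3, 7, 5, 1, 6, 2, 4
d = r₁ − r₂: 2, -4, -3, 3, -5, 4, 3
d²: 4, 16, 9, 9, 25, 16, 9; Σd² = 88
ρ = 1 − 6·88/(7·48) = 1 − 528/336 = -0.571

-0.571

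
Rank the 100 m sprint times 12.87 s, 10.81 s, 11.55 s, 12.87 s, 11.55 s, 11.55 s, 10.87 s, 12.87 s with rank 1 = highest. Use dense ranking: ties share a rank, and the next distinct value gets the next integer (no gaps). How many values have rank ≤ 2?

Sorted (descending): 12.87, 12.87, 12.87, 11.55, 11.55, 11.55, 10.87, 10.81
The 3 values of 12.87 share dense rank 1.
The 3 values of 11.55 share dense rank 2.
Remaining distinct values take the next consecutive integers.
Ranks ≤ 2: {1, 1, 1, 2, 2, 2} → 6 values.

6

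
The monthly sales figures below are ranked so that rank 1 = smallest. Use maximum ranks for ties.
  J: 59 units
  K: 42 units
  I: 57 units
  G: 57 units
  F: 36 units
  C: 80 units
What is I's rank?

Sorted (ascending): 36, 42, 57, 57, 59, 80
The 2 values of 57 occupy positions 3–4 → each gets rank 4.
I has value 57 units → rank 4.

4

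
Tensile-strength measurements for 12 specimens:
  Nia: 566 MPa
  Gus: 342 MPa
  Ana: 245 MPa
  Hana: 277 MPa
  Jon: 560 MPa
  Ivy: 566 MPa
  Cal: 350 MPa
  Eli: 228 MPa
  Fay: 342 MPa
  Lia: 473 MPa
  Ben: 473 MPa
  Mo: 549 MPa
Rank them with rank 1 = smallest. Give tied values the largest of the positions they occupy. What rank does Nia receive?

Sorted (ascending): 228, 245, 277, 342, 342, 350, 473, 473, 549, 560, 566, 566
The 2 values of 342 occupy positions 4–5 → each gets rank 5.
The 2 values of 473 occupy positions 7–8 → each gets rank 8.
The 2 values of 566 occupy positions 11–12 → each gets rank 12.
Nia has value 566 MPa → rank 12.

12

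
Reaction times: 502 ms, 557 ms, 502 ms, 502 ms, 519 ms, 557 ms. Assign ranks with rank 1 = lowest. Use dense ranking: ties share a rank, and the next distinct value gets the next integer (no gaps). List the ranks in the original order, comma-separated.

Sorted (ascending): 502, 502, 502, 519, 557, 557
The 3 values of 502 share dense rank 1.
The 2 values of 557 share dense rank 3.
Remaining distinct values take the next consecutive integers.

1, 3, 1, 1, 2, 3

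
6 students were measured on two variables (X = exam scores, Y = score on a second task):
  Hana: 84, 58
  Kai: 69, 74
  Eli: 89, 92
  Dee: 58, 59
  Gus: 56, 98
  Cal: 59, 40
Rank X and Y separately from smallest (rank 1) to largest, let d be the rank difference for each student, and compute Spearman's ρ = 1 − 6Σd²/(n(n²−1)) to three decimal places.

-0.143

Ranks of variable 1: 5, 4, 6, 2, 1, 3
Ranks of variable 2: 2, 4, 5, 3, 6, 1
d = r₁ − r₂: 3, 0, 1, -1, -5, 2
d²: 9, 0, 1, 1, 25, 4; Σd² = 40
ρ = 1 − 6·40/(6·35) = 1 − 240/210 = -0.143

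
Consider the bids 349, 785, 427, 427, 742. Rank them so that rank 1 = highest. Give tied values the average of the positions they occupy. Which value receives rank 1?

785

Sorted (descending): 785, 742, 427, 427, 349
The 2 values of 427 occupy positions 3–4 → average rank (3+4)/2 = 3.5.
Rank 1 → value 785.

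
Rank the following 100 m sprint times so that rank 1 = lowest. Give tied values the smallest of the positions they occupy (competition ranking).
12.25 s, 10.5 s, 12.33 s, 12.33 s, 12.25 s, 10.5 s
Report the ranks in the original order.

3, 1, 5, 5, 3, 1

Sorted (ascending): 10.5, 10.5, 12.25, 12.25, 12.33, 12.33
The 2 values of 10.5 occupy positions 1–2 → each gets rank 1.
The 2 values of 12.25 occupy positions 3–4 → each gets rank 3.
The 2 values of 12.33 occupy positions 5–6 → each gets rank 5.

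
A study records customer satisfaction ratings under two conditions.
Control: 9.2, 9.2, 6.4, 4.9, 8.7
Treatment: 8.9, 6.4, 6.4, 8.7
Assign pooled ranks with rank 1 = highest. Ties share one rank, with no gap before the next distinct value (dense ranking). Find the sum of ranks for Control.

14

Sorted (descending): 9.2, 9.2, 8.9, 8.7, 8.7, 6.4, 6.4, 6.4, 4.9
The 2 values of 9.2 share dense rank 1.
The 2 values of 8.7 share dense rank 3.
The 3 values of 6.4 share dense rank 4.
Remaining distinct values take the next consecutive integers.
Control values → pooled ranks: 9.2→1, 9.2→1, 6.4→4, 4.9→5, 8.7→3
Rank sum = 1 + 1 + 4 + 5 + 3 = 14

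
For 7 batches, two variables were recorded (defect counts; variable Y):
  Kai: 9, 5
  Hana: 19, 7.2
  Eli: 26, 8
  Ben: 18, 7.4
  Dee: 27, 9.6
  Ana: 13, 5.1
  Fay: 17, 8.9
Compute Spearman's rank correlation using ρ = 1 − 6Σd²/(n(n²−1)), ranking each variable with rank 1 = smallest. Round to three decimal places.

0.750

Ranks of variable 1: 1, 5, 6, 4, 7, 2, 3
Ranks of variable 2: 1, 3, 5, 4, 7, 2, 6
d = r₁ − r₂: 0, 2, 1, 0, 0, 0, -3
d²: 0, 4, 1, 0, 0, 0, 9; Σd² = 14
ρ = 1 − 6·14/(7·48) = 1 − 84/336 = 0.750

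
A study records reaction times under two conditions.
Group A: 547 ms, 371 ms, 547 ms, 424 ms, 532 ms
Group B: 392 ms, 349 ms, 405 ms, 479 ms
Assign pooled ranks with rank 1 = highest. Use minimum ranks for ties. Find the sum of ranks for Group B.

Sorted (descending): 547, 547, 532, 479, 424, 405, 392, 371, 349
The 2 values of 547 occupy positions 1–2 → each gets rank 1.
Group B values → pooled ranks: 392→7, 349→9, 405→6, 479→4
Rank sum = 7 + 9 + 6 + 4 = 26

26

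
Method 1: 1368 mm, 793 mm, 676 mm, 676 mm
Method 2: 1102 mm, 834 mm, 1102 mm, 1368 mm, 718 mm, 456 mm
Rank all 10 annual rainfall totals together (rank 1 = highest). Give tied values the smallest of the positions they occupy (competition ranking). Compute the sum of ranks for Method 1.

Sorted (descending): 1368, 1368, 1102, 1102, 834, 793, 718, 676, 676, 456
The 2 values of 1368 occupy positions 1–2 → each gets rank 1.
The 2 values of 1102 occupy positions 3–4 → each gets rank 3.
The 2 values of 676 occupy positions 8–9 → each gets rank 8.
Method 1 values → pooled ranks: 1368→1, 793→6, 676→8, 676→8
Rank sum = 1 + 6 + 8 + 8 = 23

23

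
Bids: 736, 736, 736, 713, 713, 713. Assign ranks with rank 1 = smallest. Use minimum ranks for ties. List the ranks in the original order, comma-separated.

4, 4, 4, 1, 1, 1

Sorted (ascending): 713, 713, 713, 736, 736, 736
The 3 values of 713 occupy positions 1–3 → each gets rank 1.
The 3 values of 736 occupy positions 4–6 → each gets rank 4.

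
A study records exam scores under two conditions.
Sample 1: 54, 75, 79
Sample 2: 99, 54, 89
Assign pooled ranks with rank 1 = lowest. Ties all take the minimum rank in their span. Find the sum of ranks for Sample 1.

Sorted (ascending): 54, 54, 75, 79, 89, 99
The 2 values of 54 occupy positions 1–2 → each gets rank 1.
Sample 1 values → pooled ranks: 54→1, 75→3, 79→4
Rank sum = 1 + 3 + 4 = 8

8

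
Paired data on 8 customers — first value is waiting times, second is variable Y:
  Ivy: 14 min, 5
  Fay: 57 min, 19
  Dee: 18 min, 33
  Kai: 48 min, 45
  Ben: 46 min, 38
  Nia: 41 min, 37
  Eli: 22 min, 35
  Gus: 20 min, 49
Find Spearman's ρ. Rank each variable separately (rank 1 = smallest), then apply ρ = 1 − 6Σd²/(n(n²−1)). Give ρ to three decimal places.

0.262

Ranks of variable 1: 1, 8, 2, 7, 6, 5, 4, 3
Ranks of variable 2: 1, 2, 3, 7, 6, 5, 4, 8
d = r₁ − r₂: 0, 6, -1, 0, 0, 0, 0, -5
d²: 0, 36, 1, 0, 0, 0, 0, 25; Σd² = 62
ρ = 1 − 6·62/(8·63) = 1 − 372/504 = 0.262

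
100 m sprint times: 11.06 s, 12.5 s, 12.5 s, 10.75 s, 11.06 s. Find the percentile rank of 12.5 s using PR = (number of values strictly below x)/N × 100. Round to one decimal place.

N = 5.
Strictly below 12.5: 3. Equal to 12.5: 2.
PR = 3/5 × 100 = 60.0

60.0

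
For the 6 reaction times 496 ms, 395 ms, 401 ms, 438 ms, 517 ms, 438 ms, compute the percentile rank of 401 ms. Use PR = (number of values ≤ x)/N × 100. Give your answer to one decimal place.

N = 6.
Strictly below 401: 1. Equal to 401: 1.
PR = 2/6 × 100 = 33.3

33.3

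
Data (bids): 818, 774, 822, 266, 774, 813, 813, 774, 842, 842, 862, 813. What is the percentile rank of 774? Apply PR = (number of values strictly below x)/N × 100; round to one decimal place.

8.3

N = 12.
Strictly below 774: 1. Equal to 774: 3.
PR = 1/12 × 100 = 8.3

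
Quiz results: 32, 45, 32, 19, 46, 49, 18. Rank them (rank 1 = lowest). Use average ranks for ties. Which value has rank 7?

Sorted (ascending): 18, 19, 32, 32, 45, 46, 49
The 2 values of 32 occupy positions 3–4 → average rank (3+4)/2 = 3.5.
Rank 7 → value 49.

49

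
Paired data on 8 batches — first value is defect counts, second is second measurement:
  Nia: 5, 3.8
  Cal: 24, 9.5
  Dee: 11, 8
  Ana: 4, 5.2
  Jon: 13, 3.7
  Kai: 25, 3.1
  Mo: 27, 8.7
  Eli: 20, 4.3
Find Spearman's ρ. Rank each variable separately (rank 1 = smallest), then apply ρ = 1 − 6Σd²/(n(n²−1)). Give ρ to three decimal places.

0.143

Ranks of variable 1: 2, 6, 3, 1, 4, 7, 8, 5
Ranks of variable 2: 3, 8, 6, 5, 2, 1, 7, 4
d = r₁ − r₂: -1, -2, -3, -4, 2, 6, 1, 1
d²: 1, 4, 9, 16, 4, 36, 1, 1; Σd² = 72
ρ = 1 − 6·72/(8·63) = 1 − 432/504 = 0.143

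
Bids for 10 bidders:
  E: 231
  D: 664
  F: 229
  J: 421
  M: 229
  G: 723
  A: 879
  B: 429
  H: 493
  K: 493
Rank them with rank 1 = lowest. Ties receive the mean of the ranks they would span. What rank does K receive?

6.5

Sorted (ascending): 229, 229, 231, 421, 429, 493, 493, 664, 723, 879
The 2 values of 229 occupy positions 1–2 → average rank (1+2)/2 = 1.5.
The 2 values of 493 occupy positions 6–7 → average rank (6+7)/2 = 6.5.
K has value 493 → rank 6.5.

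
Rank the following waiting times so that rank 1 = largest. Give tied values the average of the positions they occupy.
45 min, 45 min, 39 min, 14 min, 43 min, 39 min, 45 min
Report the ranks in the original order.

Sorted (descending): 45, 45, 45, 43, 39, 39, 14
The 3 values of 45 occupy positions 1–3 → average rank 2.
The 2 values of 39 occupy positions 5–6 → average rank (5+6)/2 = 5.5.

2, 2, 5.5, 7, 4, 5.5, 2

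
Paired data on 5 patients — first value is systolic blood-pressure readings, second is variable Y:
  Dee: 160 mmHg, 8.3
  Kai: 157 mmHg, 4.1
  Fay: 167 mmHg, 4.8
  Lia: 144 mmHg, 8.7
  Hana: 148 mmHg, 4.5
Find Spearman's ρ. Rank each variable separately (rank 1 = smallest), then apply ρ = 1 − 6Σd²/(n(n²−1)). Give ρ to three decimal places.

-0.200

Ranks of variable 1: 4, 3, 5, 1, 2
Ranks of variable 2: 4, 1, 3, 5, 2
d = r₁ − r₂: 0, 2, 2, -4, 0
d²: 0, 4, 4, 16, 0; Σd² = 24
ρ = 1 − 6·24/(5·24) = 1 − 144/120 = -0.200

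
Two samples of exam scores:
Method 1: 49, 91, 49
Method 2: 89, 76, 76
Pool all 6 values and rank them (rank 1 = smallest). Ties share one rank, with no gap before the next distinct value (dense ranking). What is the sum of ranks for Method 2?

Sorted (ascending): 49, 49, 76, 76, 89, 91
The 2 values of 49 share dense rank 1.
The 2 values of 76 share dense rank 2.
Remaining distinct values take the next consecutive integers.
Method 2 values → pooled ranks: 89→3, 76→2, 76→2
Rank sum = 3 + 2 + 2 = 7

7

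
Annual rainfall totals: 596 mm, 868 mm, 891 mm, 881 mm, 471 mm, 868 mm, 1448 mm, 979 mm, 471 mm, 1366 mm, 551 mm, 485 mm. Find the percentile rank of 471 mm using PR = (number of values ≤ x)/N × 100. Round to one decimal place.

N = 12.
Strictly below 471: 0. Equal to 471: 2.
PR = 2/12 × 100 = 16.7

16.7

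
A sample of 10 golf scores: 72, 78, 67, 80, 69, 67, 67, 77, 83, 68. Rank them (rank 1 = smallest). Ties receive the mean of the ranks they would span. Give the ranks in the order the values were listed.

6, 8, 2, 9, 5, 2, 2, 7, 10, 4

Sorted (ascending): 67, 67, 67, 68, 69, 72, 77, 78, 80, 83
The 3 values of 67 occupy positions 1–3 → average rank 2.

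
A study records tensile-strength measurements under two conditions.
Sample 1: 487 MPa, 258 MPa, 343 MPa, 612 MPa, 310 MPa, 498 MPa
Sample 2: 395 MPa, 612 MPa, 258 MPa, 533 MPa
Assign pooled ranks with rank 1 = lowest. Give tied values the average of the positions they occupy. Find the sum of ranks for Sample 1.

31

Sorted (ascending): 258, 258, 310, 343, 395, 487, 498, 533, 612, 612
The 2 values of 258 occupy positions 1–2 → average rank (1+2)/2 = 1.5.
The 2 values of 612 occupy positions 9–10 → average rank (9+10)/2 = 9.5.
Sample 1 values → pooled ranks: 487→6, 258→1.5, 343→4, 612→9.5, 310→3, 498→7
Rank sum = 6 + 1.5 + 4 + 9.5 + 3 + 7 = 31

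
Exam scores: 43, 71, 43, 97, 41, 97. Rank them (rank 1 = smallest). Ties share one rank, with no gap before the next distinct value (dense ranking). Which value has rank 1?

Sorted (ascending): 41, 43, 43, 71, 97, 97
The 2 values of 43 share dense rank 2.
The 2 values of 97 share dense rank 4.
Remaining distinct values take the next consecutive integers.
Rank 1 → value 41.

41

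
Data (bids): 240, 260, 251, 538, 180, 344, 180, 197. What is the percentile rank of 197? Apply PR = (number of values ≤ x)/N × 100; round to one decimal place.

N = 8.
Strictly below 197: 2. Equal to 197: 1.
PR = 3/8 × 100 = 37.5

37.5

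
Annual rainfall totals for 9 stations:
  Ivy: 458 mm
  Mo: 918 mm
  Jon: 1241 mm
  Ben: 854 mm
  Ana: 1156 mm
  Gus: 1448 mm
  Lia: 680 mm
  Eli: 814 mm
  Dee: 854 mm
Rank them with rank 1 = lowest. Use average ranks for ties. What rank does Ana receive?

Sorted (ascending): 458, 680, 814, 854, 854, 918, 1156, 1241, 1448
The 2 values of 854 occupy positions 4–5 → average rank (4+5)/2 = 4.5.
Ana has value 1156 mm → rank 7.

7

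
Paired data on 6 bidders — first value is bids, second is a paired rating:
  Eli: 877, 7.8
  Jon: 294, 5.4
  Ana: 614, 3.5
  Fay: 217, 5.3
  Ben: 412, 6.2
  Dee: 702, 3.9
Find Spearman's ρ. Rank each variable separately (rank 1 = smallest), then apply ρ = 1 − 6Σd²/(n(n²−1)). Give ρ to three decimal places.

Ranks of variable 1: 6, 2, 4, 1, 3, 5
Ranks of variable 2: 6, 4, 1, 3, 5, 2
d = r₁ − r₂: 0, -2, 3, -2, -2, 3
d²: 0, 4, 9, 4, 4, 9; Σd² = 30
ρ = 1 − 6·30/(6·35) = 1 − 180/210 = 0.143

0.143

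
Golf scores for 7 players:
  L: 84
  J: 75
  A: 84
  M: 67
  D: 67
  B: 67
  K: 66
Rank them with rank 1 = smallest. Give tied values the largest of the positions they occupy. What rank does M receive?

Sorted (ascending): 66, 67, 67, 67, 75, 84, 84
The 3 values of 67 occupy positions 2–4 → each gets rank 4.
The 2 values of 84 occupy positions 6–7 → each gets rank 7.
M has value 67 → rank 4.

4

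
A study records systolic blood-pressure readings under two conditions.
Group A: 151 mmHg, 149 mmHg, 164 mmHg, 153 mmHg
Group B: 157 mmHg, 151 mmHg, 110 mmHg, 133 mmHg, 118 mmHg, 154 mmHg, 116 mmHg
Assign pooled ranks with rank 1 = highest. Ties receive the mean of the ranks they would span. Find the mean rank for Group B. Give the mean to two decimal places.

6.93

Sorted (descending): 164, 157, 154, 153, 151, 151, 149, 133, 118, 116, 110
The 2 values of 151 occupy positions 5–6 → average rank (5+6)/2 = 5.5.
Group B values → pooled ranks: 157→2, 151→5.5, 110→11, 133→8, 118→9, 154→3, 116→10
Mean rank = (2 + 5.5 + 11 + 8 + 9 + 3 + 10) / 7 = 6.93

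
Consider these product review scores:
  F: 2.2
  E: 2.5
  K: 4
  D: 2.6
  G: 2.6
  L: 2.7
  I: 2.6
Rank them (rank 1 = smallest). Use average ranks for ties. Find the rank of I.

4

Sorted (ascending): 2.2, 2.5, 2.6, 2.6, 2.6, 2.7, 4
The 3 values of 2.6 occupy positions 3–5 → average rank 4.
I has value 2.6 → rank 4.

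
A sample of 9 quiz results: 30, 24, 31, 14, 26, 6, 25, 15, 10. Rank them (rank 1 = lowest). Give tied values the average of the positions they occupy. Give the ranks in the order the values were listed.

Sorted (ascending): 6, 10, 14, 15, 24, 25, 26, 30, 31
No ties — each value takes its position as its rank.

8, 5, 9, 3, 7, 1, 6, 4, 2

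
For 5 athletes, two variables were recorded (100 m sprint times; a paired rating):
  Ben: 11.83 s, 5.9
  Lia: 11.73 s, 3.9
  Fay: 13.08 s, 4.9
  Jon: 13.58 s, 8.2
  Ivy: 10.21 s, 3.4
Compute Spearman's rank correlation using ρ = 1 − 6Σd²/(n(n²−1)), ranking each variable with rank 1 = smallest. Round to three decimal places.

0.900

Ranks of variable 1: 3, 2, 4, 5, 1
Ranks of variable 2: 4, 2, 3, 5, 1
d = r₁ − r₂: -1, 0, 1, 0, 0
d²: 1, 0, 1, 0, 0; Σd² = 2
ρ = 1 − 6·2/(5·24) = 1 − 12/120 = 0.900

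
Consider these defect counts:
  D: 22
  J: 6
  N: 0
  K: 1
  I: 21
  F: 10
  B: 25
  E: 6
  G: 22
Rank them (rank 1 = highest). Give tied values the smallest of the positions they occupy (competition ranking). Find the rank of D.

2

Sorted (descending): 25, 22, 22, 21, 10, 6, 6, 1, 0
The 2 values of 22 occupy positions 2–3 → each gets rank 2.
The 2 values of 6 occupy positions 6–7 → each gets rank 6.
D has value 22 → rank 2.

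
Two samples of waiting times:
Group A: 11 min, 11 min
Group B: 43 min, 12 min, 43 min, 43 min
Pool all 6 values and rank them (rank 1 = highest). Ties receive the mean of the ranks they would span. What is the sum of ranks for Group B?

10

Sorted (descending): 43, 43, 43, 12, 11, 11
The 3 values of 43 occupy positions 1–3 → average rank 2.
The 2 values of 11 occupy positions 5–6 → average rank (5+6)/2 = 5.5.
Group B values → pooled ranks: 43→2, 12→4, 43→2, 43→2
Rank sum = 2 + 4 + 2 + 2 = 10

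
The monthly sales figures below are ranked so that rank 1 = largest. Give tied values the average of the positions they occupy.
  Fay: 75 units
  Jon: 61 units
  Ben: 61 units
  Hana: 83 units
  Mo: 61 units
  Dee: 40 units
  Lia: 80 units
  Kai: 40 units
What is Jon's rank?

Sorted (descending): 83, 80, 75, 61, 61, 61, 40, 40
The 3 values of 61 occupy positions 4–6 → average rank 5.
The 2 values of 40 occupy positions 7–8 → average rank (7+8)/2 = 7.5.
Jon has value 61 units → rank 5.

5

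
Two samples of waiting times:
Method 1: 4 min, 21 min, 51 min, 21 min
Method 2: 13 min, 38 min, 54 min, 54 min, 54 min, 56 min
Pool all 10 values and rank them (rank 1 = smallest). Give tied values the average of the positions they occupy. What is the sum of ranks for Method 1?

14

Sorted (ascending): 4, 13, 21, 21, 38, 51, 54, 54, 54, 56
The 2 values of 21 occupy positions 3–4 → average rank (3+4)/2 = 3.5.
The 3 values of 54 occupy positions 7–9 → average rank 8.
Method 1 values → pooled ranks: 4→1, 21→3.5, 51→6, 21→3.5
Rank sum = 1 + 3.5 + 6 + 3.5 = 14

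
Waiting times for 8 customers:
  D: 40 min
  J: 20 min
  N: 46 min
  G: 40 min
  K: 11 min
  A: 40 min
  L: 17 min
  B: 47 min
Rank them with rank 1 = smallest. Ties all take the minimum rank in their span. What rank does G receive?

Sorted (ascending): 11, 17, 20, 40, 40, 40, 46, 47
The 3 values of 40 occupy positions 4–6 → each gets rank 4.
G has value 40 min → rank 4.

4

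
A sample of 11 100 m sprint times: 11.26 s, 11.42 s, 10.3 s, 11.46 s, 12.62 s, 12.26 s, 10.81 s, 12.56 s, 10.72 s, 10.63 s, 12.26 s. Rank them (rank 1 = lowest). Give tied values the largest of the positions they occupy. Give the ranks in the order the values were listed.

5, 6, 1, 7, 11, 9, 4, 10, 3, 2, 9

Sorted (ascending): 10.3, 10.63, 10.72, 10.81, 11.26, 11.42, 11.46, 12.26, 12.26, 12.56, 12.62
The 2 values of 12.26 occupy positions 8–9 → each gets rank 9.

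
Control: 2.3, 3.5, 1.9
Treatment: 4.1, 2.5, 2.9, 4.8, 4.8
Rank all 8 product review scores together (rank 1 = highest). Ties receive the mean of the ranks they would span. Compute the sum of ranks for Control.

Sorted (descending): 4.8, 4.8, 4.1, 3.5, 2.9, 2.5, 2.3, 1.9
The 2 values of 4.8 occupy positions 1–2 → average rank (1+2)/2 = 1.5.
Control values → pooled ranks: 2.3→7, 3.5→4, 1.9→8
Rank sum = 7 + 4 + 8 = 19

19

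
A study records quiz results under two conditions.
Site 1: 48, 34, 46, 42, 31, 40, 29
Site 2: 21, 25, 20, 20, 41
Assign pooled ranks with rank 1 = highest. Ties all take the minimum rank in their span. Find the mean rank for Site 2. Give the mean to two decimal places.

Sorted (descending): 48, 46, 42, 41, 40, 34, 31, 29, 25, 21, 20, 20
The 2 values of 20 occupy positions 11–12 → each gets rank 11.
Site 2 values → pooled ranks: 21→10, 25→9, 20→11, 20→11, 41→4
Mean rank = (10 + 9 + 11 + 11 + 4) / 5 = 9.00

9.00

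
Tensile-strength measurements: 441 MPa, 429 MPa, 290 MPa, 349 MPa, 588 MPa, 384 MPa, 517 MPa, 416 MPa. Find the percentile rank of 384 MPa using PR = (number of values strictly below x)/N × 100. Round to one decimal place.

N = 8.
Strictly below 384: 2. Equal to 384: 1.
PR = 2/8 × 100 = 25.0

25.0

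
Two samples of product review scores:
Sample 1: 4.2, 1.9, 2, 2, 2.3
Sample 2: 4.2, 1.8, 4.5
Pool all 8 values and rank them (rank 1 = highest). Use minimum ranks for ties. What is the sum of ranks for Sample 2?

11

Sorted (descending): 4.5, 4.2, 4.2, 2.3, 2, 2, 1.9, 1.8
The 2 values of 4.2 occupy positions 2–3 → each gets rank 2.
The 2 values of 2 occupy positions 5–6 → each gets rank 5.
Sample 2 values → pooled ranks: 4.2→2, 1.8→8, 4.5→1
Rank sum = 2 + 8 + 1 = 11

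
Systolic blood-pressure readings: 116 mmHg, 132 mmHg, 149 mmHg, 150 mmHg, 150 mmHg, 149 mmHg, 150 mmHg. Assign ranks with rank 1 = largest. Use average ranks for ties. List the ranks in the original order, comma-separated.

Sorted (descending): 150, 150, 150, 149, 149, 132, 116
The 3 values of 150 occupy positions 1–3 → average rank 2.
The 2 values of 149 occupy positions 4–5 → average rank (4+5)/2 = 4.5.

7, 6, 4.5, 2, 2, 4.5, 2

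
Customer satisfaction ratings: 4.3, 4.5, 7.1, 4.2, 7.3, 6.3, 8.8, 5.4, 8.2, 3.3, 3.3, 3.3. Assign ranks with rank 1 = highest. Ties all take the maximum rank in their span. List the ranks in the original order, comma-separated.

Sorted (descending): 8.8, 8.2, 7.3, 7.1, 6.3, 5.4, 4.5, 4.3, 4.2, 3.3, 3.3, 3.3
The 3 values of 3.3 occupy positions 10–12 → each gets rank 12.

8, 7, 4, 9, 3, 5, 1, 6, 2, 12, 12, 12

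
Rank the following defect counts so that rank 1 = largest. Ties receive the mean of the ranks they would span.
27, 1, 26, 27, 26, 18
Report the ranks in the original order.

Sorted (descending): 27, 27, 26, 26, 18, 1
The 2 values of 27 occupy positions 1–2 → average rank (1+2)/2 = 1.5.
The 2 values of 26 occupy positions 3–4 → average rank (3+4)/2 = 3.5.

1.5, 6, 3.5, 1.5, 3.5, 5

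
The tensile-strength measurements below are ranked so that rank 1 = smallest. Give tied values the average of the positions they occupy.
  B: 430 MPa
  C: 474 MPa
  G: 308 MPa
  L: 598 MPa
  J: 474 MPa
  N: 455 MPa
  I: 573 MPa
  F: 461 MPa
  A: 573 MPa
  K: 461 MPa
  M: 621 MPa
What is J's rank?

6.5

Sorted (ascending): 308, 430, 455, 461, 461, 474, 474, 573, 573, 598, 621
The 2 values of 461 occupy positions 4–5 → average rank (4+5)/2 = 4.5.
The 2 values of 474 occupy positions 6–7 → average rank (6+7)/2 = 6.5.
The 2 values of 573 occupy positions 8–9 → average rank (8+9)/2 = 8.5.
J has value 474 MPa → rank 6.5.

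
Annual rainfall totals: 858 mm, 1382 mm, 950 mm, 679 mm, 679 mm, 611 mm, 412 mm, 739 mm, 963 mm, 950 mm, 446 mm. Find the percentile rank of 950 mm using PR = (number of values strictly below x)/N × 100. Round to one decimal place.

63.6

N = 11.
Strictly below 950: 7. Equal to 950: 2.
PR = 7/11 × 100 = 63.6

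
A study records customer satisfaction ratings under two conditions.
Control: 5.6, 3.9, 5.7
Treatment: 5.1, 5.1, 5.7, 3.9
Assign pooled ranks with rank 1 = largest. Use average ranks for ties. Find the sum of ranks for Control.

11

Sorted (descending): 5.7, 5.7, 5.6, 5.1, 5.1, 3.9, 3.9
The 2 values of 5.7 occupy positions 1–2 → average rank (1+2)/2 = 1.5.
The 2 values of 5.1 occupy positions 4–5 → average rank (4+5)/2 = 4.5.
The 2 values of 3.9 occupy positions 6–7 → average rank (6+7)/2 = 6.5.
Control values → pooled ranks: 5.6→3, 3.9→6.5, 5.7→1.5
Rank sum = 3 + 6.5 + 1.5 = 11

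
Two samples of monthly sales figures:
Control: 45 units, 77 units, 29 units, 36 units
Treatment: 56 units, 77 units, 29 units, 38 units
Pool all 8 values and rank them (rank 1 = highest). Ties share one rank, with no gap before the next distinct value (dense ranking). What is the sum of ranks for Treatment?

13

Sorted (descending): 77, 77, 56, 45, 38, 36, 29, 29
The 2 values of 77 share dense rank 1.
The 2 values of 29 share dense rank 6.
Remaining distinct values take the next consecutive integers.
Treatment values → pooled ranks: 56→2, 77→1, 29→6, 38→4
Rank sum = 2 + 1 + 6 + 4 = 13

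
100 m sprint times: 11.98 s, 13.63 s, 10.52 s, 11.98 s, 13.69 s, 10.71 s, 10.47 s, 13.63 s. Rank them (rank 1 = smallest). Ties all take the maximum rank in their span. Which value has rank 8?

Sorted (ascending): 10.47, 10.52, 10.71, 11.98, 11.98, 13.63, 13.63, 13.69
The 2 values of 11.98 occupy positions 4–5 → each gets rank 5.
The 2 values of 13.63 occupy positions 6–7 → each gets rank 7.
Rank 8 → value 13.69.

13.69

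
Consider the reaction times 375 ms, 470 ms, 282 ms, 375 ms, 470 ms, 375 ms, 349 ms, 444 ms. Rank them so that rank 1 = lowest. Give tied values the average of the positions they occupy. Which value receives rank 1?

282

Sorted (ascending): 282, 349, 375, 375, 375, 444, 470, 470
The 3 values of 375 occupy positions 3–5 → average rank 4.
The 2 values of 470 occupy positions 7–8 → average rank (7+8)/2 = 7.5.
Rank 1 → value 282.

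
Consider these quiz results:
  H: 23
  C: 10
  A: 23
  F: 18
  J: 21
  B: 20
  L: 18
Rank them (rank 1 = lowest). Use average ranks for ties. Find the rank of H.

6.5

Sorted (ascending): 10, 18, 18, 20, 21, 23, 23
The 2 values of 18 occupy positions 2–3 → average rank (2+3)/2 = 2.5.
The 2 values of 23 occupy positions 6–7 → average rank (6+7)/2 = 6.5.
H has value 23 → rank 6.5.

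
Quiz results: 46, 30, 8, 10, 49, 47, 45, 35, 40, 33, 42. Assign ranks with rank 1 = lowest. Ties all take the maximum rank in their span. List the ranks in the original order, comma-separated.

Sorted (ascending): 8, 10, 30, 33, 35, 40, 42, 45, 46, 47, 49
No ties — each value takes its position as its rank.

9, 3, 1, 2, 11, 10, 8, 5, 6, 4, 7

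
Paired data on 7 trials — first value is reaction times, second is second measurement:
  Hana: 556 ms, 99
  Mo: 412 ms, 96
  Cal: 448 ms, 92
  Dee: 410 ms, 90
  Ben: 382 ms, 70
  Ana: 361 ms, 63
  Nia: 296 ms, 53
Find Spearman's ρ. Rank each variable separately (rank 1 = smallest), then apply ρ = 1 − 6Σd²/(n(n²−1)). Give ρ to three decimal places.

Ranks of variable 1: 7, 5, 6, 4, 3, 2, 1
Ranks of variable 2: 7, 6, 5, 4, 3, 2, 1
d = r₁ − r₂: 0, -1, 1, 0, 0, 0, 0
d²: 0, 1, 1, 0, 0, 0, 0; Σd² = 2
ρ = 1 − 6·2/(7·48) = 1 − 12/336 = 0.964

0.964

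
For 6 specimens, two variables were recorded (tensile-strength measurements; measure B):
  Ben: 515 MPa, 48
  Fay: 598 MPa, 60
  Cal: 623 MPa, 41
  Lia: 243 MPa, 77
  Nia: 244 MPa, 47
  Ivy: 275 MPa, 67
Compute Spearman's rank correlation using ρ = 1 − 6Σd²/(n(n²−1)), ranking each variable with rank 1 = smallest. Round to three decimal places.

Ranks of variable 1: 4, 5, 6, 1, 2, 3
Ranks of variable 2: 3, 4, 1, 6, 2, 5
d = r₁ − r₂: 1, 1, 5, -5, 0, -2
d²: 1, 1, 25, 25, 0, 4; Σd² = 56
ρ = 1 − 6·56/(6·35) = 1 − 336/210 = -0.600

-0.600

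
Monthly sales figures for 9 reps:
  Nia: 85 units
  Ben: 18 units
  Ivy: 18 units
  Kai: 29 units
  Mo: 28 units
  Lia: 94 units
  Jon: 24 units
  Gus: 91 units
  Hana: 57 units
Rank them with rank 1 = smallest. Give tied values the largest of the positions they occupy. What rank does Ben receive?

Sorted (ascending): 18, 18, 24, 28, 29, 57, 85, 91, 94
The 2 values of 18 occupy positions 1–2 → each gets rank 2.
Ben has value 18 units → rank 2.

2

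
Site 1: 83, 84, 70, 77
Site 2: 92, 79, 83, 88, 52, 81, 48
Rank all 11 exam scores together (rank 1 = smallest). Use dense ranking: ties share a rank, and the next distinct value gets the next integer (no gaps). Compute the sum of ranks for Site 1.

Sorted (ascending): 48, 52, 70, 77, 79, 81, 83, 83, 84, 88, 92
The 2 values of 83 share dense rank 7.
Remaining distinct values take the next consecutive integers.
Site 1 values → pooled ranks: 83→7, 84→8, 70→3, 77→4
Rank sum = 7 + 8 + 3 + 4 = 22

22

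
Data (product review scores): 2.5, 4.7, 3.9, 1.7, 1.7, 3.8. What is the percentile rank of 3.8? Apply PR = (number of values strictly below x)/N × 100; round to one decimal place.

N = 6.
Strictly below 3.8: 3. Equal to 3.8: 1.
PR = 3/6 × 100 = 50.0

50.0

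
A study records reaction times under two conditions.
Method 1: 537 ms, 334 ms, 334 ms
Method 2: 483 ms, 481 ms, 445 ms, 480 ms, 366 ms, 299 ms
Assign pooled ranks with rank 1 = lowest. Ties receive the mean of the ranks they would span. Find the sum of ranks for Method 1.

14

Sorted (ascending): 299, 334, 334, 366, 445, 480, 481, 483, 537
The 2 values of 334 occupy positions 2–3 → average rank (2+3)/2 = 2.5.
Method 1 values → pooled ranks: 537→9, 334→2.5, 334→2.5
Rank sum = 9 + 2.5 + 2.5 = 14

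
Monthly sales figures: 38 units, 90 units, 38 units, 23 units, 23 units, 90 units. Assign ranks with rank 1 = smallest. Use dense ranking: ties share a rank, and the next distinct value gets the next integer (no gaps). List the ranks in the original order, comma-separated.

Sorted (ascending): 23, 23, 38, 38, 90, 90
The 2 values of 23 share dense rank 1.
The 2 values of 38 share dense rank 2.
The 2 values of 90 share dense rank 3.

2, 3, 2, 1, 1, 3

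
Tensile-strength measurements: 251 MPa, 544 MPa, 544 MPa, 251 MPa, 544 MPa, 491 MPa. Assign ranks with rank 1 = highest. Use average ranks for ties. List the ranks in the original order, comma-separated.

5.5, 2, 2, 5.5, 2, 4

Sorted (descending): 544, 544, 544, 491, 251, 251
The 3 values of 544 occupy positions 1–3 → average rank 2.
The 2 values of 251 occupy positions 5–6 → average rank (5+6)/2 = 5.5.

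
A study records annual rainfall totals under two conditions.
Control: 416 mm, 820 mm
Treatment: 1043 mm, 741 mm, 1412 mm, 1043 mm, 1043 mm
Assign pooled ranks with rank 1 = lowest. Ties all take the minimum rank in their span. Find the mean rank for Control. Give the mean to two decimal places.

Sorted (ascending): 416, 741, 820, 1043, 1043, 1043, 1412
The 3 values of 1043 occupy positions 4–6 → each gets rank 4.
Control values → pooled ranks: 416→1, 820→3
Mean rank = (1 + 3) / 2 = 2.00

2.00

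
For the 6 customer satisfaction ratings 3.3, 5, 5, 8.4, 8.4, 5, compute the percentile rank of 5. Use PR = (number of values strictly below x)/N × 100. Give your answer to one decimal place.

16.7

N = 6.
Strictly below 5: 1. Equal to 5: 3.
PR = 1/6 × 100 = 16.7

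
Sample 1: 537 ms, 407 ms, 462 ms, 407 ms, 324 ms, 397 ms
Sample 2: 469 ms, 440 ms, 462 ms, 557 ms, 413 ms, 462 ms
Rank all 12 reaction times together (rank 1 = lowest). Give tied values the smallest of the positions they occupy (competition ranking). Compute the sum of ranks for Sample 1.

27

Sorted (ascending): 324, 397, 407, 407, 413, 440, 462, 462, 462, 469, 537, 557
The 2 values of 407 occupy positions 3–4 → each gets rank 3.
The 3 values of 462 occupy positions 7–9 → each gets rank 7.
Sample 1 values → pooled ranks: 537→11, 407→3, 462→7, 407→3, 324→1, 397→2
Rank sum = 11 + 3 + 7 + 3 + 1 + 2 = 27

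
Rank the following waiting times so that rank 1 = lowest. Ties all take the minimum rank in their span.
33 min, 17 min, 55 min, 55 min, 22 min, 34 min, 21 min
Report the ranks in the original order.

4, 1, 6, 6, 3, 5, 2

Sorted (ascending): 17, 21, 22, 33, 34, 55, 55
The 2 values of 55 occupy positions 6–7 → each gets rank 6.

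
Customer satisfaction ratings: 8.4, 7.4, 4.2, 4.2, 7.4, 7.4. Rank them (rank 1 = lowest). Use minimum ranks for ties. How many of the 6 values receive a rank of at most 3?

Sorted (ascending): 4.2, 4.2, 7.4, 7.4, 7.4, 8.4
The 2 values of 4.2 occupy positions 1–2 → each gets rank 1.
The 3 values of 7.4 occupy positions 3–5 → each gets rank 3.
Ranks ≤ 3: {1, 1, 3, 3, 3} → 5 values.

5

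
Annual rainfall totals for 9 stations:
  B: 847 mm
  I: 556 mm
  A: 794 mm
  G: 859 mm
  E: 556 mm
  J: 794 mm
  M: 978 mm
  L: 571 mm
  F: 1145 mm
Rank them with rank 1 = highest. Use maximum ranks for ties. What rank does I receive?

Sorted (descending): 1145, 978, 859, 847, 794, 794, 571, 556, 556
The 2 values of 794 occupy positions 5–6 → each gets rank 6.
The 2 values of 556 occupy positions 8–9 → each gets rank 9.
I has value 556 mm → rank 9.

9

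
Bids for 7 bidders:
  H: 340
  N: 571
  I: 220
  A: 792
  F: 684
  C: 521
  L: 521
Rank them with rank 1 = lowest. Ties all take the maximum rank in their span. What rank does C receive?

4

Sorted (ascending): 220, 340, 521, 521, 571, 684, 792
The 2 values of 521 occupy positions 3–4 → each gets rank 4.
C has value 521 → rank 4.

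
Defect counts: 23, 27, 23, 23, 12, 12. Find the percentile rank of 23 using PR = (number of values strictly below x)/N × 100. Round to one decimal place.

33.3

N = 6.
Strictly below 23: 2. Equal to 23: 3.
PR = 2/6 × 100 = 33.3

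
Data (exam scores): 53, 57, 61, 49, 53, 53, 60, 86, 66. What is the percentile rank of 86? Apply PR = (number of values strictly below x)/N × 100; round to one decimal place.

N = 9.
Strictly below 86: 8. Equal to 86: 1.
PR = 8/9 × 100 = 88.9

88.9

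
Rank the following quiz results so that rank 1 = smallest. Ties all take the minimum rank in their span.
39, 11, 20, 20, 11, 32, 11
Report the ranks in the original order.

Sorted (ascending): 11, 11, 11, 20, 20, 32, 39
The 3 values of 11 occupy positions 1–3 → each gets rank 1.
The 2 values of 20 occupy positions 4–5 → each gets rank 4.

7, 1, 4, 4, 1, 6, 1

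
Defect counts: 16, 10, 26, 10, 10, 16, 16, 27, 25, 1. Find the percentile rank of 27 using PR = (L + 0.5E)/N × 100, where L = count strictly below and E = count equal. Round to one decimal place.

95.0

N = 10.
Strictly below 27: 9. Equal to 27: 1.
PR = (9 + 0.5·1)/10 × 100 = 95.0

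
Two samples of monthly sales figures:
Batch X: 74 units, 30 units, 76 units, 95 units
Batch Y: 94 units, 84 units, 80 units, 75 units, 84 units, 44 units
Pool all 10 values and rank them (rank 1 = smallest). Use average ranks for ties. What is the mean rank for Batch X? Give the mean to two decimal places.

4.75

Sorted (ascending): 30, 44, 74, 75, 76, 80, 84, 84, 94, 95
The 2 values of 84 occupy positions 7–8 → average rank (7+8)/2 = 7.5.
Batch X values → pooled ranks: 74→3, 30→1, 76→5, 95→10
Mean rank = (3 + 1 + 5 + 10) / 4 = 4.75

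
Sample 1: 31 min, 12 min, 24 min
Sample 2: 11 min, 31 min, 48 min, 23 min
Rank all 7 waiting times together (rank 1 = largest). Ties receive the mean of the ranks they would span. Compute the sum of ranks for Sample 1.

Sorted (descending): 48, 31, 31, 24, 23, 12, 11
The 2 values of 31 occupy positions 2–3 → average rank (2+3)/2 = 2.5.
Sample 1 values → pooled ranks: 31→2.5, 12→6, 24→4
Rank sum = 2.5 + 6 + 4 = 12.5

12.5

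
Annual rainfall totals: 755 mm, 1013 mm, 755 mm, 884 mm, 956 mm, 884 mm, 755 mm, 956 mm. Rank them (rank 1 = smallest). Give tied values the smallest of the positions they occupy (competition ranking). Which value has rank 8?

Sorted (ascending): 755, 755, 755, 884, 884, 956, 956, 1013
The 3 values of 755 occupy positions 1–3 → each gets rank 1.
The 2 values of 884 occupy positions 4–5 → each gets rank 4.
The 2 values of 956 occupy positions 6–7 → each gets rank 6.
Rank 8 → value 1013.

1013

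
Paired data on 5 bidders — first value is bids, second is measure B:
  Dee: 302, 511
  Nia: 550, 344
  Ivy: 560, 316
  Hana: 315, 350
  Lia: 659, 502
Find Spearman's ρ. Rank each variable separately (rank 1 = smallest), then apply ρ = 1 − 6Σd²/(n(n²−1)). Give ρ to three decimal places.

-0.400

Ranks of variable 1: 1, 3, 4, 2, 5
Ranks of variable 2: 5, 2, 1, 3, 4
d = r₁ − r₂: -4, 1, 3, -1, 1
d²: 16, 1, 9, 1, 1; Σd² = 28
ρ = 1 − 6·28/(5·24) = 1 − 168/120 = -0.400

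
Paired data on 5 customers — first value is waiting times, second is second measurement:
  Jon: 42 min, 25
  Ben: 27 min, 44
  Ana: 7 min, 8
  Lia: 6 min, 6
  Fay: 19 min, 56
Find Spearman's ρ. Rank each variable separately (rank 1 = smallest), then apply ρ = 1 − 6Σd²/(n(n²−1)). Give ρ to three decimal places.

0.600

Ranks of variable 1: 5, 4, 2, 1, 3
Ranks of variable 2: 3, 4, 2, 1, 5
d = r₁ − r₂: 2, 0, 0, 0, -2
d²: 4, 0, 0, 0, 4; Σd² = 8
ρ = 1 − 6·8/(5·24) = 1 − 48/120 = 0.600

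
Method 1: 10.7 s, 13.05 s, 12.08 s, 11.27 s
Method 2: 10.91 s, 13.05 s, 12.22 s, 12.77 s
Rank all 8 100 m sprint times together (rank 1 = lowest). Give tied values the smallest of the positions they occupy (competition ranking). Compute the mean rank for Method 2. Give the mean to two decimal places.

Sorted (ascending): 10.7, 10.91, 11.27, 12.08, 12.22, 12.77, 13.05, 13.05
The 2 values of 13.05 occupy positions 7–8 → each gets rank 7.
Method 2 values → pooled ranks: 10.91→2, 13.05→7, 12.22→5, 12.77→6
Mean rank = (2 + 7 + 5 + 6) / 4 = 5.00

5.00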